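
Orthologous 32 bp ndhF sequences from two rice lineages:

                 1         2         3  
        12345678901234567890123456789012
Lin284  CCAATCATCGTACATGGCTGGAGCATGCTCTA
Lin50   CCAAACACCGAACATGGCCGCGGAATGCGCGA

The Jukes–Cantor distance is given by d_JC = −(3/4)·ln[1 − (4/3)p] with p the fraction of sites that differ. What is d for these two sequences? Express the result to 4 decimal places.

0.3525

The sequences differ at positions 5 (T/A), 8 (T/C), 11 (T/A), 19 (T/C), 21 (G/C), 22 (A/G), 24 (C/A), 29 (T/G), 31 (T/G).
p = 9/32 = 0.281250.
d = −0.75 · ln(1 − (4/3)·0.281250) = −0.75 · ln(0.625000) = −0.75 · (-0.470004) = 0.3525.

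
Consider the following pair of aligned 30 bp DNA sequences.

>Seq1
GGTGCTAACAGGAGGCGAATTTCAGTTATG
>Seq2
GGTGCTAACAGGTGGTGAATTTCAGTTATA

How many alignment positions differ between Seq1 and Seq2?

3

Mismatches occur at site 13 (A/T), site 16 (C/T), site 30 (G/A).
That gives 3 mismatches out of 30 aligned sites, so the Hamming distance is 3.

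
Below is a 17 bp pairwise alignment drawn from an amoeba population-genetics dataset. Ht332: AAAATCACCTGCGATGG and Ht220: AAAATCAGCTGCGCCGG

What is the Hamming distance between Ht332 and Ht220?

3

Mismatches occur at site 8 (C→G), site 14 (A→C), site 15 (T→C).
That gives 3 mismatches out of 17 aligned sites, so the Hamming distance is 3.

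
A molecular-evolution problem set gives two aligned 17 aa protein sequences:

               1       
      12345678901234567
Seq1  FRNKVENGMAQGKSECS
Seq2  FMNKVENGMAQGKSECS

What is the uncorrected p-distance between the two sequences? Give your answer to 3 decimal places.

0.059

Differing sites — 2:R/M.
There are 1 differences over 17 sites, so p = 1/17 = 0.059.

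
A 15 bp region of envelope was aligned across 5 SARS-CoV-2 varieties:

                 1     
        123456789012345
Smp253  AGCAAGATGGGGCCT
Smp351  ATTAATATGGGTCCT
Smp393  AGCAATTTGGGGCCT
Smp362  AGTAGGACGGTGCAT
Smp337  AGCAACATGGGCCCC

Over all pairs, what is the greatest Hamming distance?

Pairwise Hamming distances:
  Smp253 vs Smp351: 4
  Smp253 vs Smp393: 2
  Smp253 vs Smp362: 5
  Smp253 vs Smp337: 3
  Smp351 vs Smp393: 4
  Smp351 vs Smp362: 7
  Smp351 vs Smp337: 5
  Smp393 vs Smp362: 7
  Smp393 vs Smp337: 4
  Smp362 vs Smp337: 8
The largest is 8, between Smp362 and Smp337.

8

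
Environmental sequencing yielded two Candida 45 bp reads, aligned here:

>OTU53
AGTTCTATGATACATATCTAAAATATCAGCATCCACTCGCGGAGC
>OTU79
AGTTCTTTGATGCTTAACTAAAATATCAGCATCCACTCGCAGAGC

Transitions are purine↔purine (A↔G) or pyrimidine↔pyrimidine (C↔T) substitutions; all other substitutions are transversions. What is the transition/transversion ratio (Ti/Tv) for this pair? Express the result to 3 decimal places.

Differing sites — 7:A/T (Tv); 12:A/G (Ti); 14:A/T (Tv); 17:T/A (Tv); 41:G/A (Ti).
Of the 5 differences, 2 transitions and 3 transversions, so Ti/Tv = 2/3 = 0.667.

0.667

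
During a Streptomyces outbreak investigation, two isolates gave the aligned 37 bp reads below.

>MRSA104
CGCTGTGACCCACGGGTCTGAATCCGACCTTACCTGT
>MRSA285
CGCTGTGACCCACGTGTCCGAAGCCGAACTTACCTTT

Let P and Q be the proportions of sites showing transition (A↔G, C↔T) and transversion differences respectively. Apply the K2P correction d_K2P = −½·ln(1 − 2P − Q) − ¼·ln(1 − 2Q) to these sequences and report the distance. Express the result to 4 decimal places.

The sequences differ at positions 15 (G/T, transversion), 19 (T/C, transition), 23 (T/G, transversion), 28 (C/A, transversion), 36 (G/T, transversion).
Of the 5 differences, 1 transition and 4 transversions over 37 sites: P = 1/37 = 0.027027, Q = 4/37 = 0.108108.
d = −0.5·ln(0.837838) − 0.25·ln(0.783784) = −0.5·(-0.176931) − 0.25·(-0.243622) = 0.1494.

0.1494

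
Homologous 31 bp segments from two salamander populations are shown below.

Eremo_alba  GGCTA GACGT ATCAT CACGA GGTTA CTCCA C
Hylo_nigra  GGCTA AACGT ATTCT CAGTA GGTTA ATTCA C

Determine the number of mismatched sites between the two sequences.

7

Mismatches occur at site 6 (G/A), site 13 (C/T), site 14 (A/C), site 18 (C/G), site 19 (G/T), site 26 (C/A), site 28 (C/T).
That gives 7 mismatches out of 31 aligned sites, so the Hamming distance is 7.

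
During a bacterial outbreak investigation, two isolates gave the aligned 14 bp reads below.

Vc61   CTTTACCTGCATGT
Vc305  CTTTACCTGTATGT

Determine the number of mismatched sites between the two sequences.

A single mismatch occurs at site 10 (C↔T).
That gives 1 mismatch out of 14 aligned sites, so the Hamming distance is 1.

1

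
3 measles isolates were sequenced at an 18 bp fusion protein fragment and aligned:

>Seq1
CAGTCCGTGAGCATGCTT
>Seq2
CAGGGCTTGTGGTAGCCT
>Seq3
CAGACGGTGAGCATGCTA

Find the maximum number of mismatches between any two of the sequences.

10

Pairwise Hamming distances:
  Seq1 vs Seq2: 8
  Seq1 vs Seq3: 3
  Seq2 vs Seq3: 10
The largest is 10, between Seq2 and Seq3.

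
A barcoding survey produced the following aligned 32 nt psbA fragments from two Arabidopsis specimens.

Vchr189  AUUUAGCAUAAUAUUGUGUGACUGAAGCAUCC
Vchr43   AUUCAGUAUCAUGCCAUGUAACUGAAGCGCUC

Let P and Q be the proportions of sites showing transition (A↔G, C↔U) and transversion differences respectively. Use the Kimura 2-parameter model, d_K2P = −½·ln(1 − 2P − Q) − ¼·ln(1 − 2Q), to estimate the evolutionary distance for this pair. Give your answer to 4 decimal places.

Mismatches occur at site 4 (U↔C, transition), site 7 (C↔U, transition), site 10 (A↔C, transversion), site 13 (A↔G, transition), site 14 (U↔C, transition), site 15 (U↔C, transition), site 16 (G↔A, transition), site 20 (G↔A, transition), site 29 (A↔G, transition), site 30 (U↔C, transition), site 31 (C↔U, transition).
Of the 11 differences, 10 transitions and 1 transversion over 32 sites: P = 10/32 = 0.312500, Q = 1/32 = 0.031250.
d = −0.5·ln(0.343750) − 0.25·ln(0.937500) = −0.5·(-1.067841) − 0.25·(-0.064539) = 0.5501.

0.5501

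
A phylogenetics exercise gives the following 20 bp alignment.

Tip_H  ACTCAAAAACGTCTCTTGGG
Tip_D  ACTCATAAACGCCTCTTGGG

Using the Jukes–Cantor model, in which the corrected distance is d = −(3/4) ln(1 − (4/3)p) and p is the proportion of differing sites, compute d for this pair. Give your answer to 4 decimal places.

0.1073

Mismatches occur at site 6 (A/T), site 12 (T/C).
p = 2/20 = 0.100000.
d = −0.75 · ln(1 − (4/3)·0.100000) = −0.75 · ln(0.866667) = −0.75 · (-0.143100) = 0.1073.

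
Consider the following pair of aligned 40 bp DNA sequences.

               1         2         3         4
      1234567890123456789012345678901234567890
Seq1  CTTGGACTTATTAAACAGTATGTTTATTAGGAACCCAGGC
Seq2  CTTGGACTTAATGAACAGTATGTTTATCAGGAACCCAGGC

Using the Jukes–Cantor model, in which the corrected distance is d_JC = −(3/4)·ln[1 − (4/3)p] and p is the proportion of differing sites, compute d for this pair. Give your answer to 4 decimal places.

0.0790

Mismatches occur at site 11 (T↔A), site 13 (A↔G), site 28 (T↔C).
p = 3/40 = 0.075000.
d = −0.75 · ln(1 − (4/3)·0.075000) = −0.75 · ln(0.900000) = −0.75 · (-0.105361) = 0.0790.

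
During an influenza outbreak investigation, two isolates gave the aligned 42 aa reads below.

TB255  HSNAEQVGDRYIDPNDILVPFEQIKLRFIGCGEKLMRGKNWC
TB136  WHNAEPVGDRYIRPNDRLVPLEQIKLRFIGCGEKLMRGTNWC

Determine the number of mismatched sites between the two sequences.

Mismatches occur at site 1 (H↔W), site 2 (S↔H), site 6 (Q↔P), site 13 (D↔R), site 17 (I↔R), site 21 (F↔L), site 39 (K↔T).
That gives 7 mismatches out of 42 aligned sites, so the Hamming distance is 7.

7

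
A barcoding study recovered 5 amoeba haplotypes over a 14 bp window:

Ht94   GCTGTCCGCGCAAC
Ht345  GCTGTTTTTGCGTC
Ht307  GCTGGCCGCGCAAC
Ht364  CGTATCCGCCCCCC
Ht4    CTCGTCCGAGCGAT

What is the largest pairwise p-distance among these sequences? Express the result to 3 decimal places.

Pairwise Hamming distances:
  Ht94 vs Ht345: 6
  Ht94 vs Ht307: 1
  Ht94 vs Ht364: 6
  Ht94 vs Ht4: 6
  Ht345 vs Ht307: 7
  Ht345 vs Ht364: 10
  Ht345 vs Ht4: 9
  Ht307 vs Ht364: 7
  Ht307 vs Ht4: 7
  Ht364 vs Ht4: 8
The largest is 10 mismatches, between Ht345 and Ht364; p = 10/14 = 0.714.

0.714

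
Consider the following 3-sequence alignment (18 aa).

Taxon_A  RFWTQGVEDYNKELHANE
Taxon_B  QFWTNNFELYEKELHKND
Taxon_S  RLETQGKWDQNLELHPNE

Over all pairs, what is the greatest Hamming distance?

13

Pairwise Hamming distances:
  Taxon_A vs Taxon_B: 8
  Taxon_A vs Taxon_S: 7
  Taxon_B vs Taxon_S: 13
The largest is 13, between Taxon_B and Taxon_S.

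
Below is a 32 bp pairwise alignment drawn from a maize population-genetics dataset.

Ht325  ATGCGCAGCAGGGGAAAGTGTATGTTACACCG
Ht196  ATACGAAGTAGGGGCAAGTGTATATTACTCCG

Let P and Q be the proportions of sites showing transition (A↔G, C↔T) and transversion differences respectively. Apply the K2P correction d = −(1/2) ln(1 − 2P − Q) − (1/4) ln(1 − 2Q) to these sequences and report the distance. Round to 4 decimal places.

Mismatches occur at site 3 (G→A, transition), site 6 (C→A, transversion), site 9 (C→T, transition), site 15 (A→C, transversion), site 24 (G→A, transition), site 29 (A→T, transversion).
Of the 6 differences, 3 transitions and 3 transversions over 32 sites: P = 3/32 = 0.093750, Q = 3/32 = 0.093750.
d = −0.5·ln(0.718750) − 0.25·ln(0.812500) = −0.5·(-0.330242) − 0.25·(-0.207639) = 0.2170.

0.2170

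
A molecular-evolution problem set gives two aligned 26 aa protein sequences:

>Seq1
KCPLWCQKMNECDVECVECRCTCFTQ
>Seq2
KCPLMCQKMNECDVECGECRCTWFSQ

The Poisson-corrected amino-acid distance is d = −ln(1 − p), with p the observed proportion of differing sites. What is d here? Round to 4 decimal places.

The sequences differ at positions 5 (W/M), 17 (V/G), 23 (C/W), 25 (T/S).
p = 4/26 = 0.153846.
d = −ln(1 − 0.153846) = −ln(0.846154) = 0.1671.

0.1671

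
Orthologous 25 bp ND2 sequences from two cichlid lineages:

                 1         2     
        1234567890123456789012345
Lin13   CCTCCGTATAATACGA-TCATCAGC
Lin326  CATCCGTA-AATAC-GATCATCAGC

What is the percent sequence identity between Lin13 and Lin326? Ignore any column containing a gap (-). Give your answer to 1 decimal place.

90.9%

Excluding the 3 gap columns leaves 22 comparable sites.
The sequences differ at positions 2 (C/A), 16 (A/G).
20 of the 22 comparable sites match, so the percent identity is 20/22 × 100 = 90.9%.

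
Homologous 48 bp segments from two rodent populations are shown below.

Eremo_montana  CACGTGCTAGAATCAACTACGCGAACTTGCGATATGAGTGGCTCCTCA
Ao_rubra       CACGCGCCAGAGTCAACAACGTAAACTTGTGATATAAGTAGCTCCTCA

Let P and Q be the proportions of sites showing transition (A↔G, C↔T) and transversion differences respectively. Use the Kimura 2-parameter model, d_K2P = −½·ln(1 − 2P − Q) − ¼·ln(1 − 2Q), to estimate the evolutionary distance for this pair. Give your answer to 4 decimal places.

Mismatches occur at site 5 (T/C, transition), site 8 (T/C, transition), site 12 (A/G, transition), site 18 (T/A, transversion), site 22 (C/T, transition), site 23 (G/A, transition), site 30 (C/T, transition), site 36 (G/A, transition), site 40 (G/A, transition).
Of the 9 differences, 8 transitions and 1 transversion over 48 sites: P = 8/48 = 0.166667, Q = 1/48 = 0.020833.
d = −0.5·ln(0.645833) − 0.25·ln(0.958334) = −0.5·(-0.437214) − 0.25·(-0.042559) = 0.2292.

0.2292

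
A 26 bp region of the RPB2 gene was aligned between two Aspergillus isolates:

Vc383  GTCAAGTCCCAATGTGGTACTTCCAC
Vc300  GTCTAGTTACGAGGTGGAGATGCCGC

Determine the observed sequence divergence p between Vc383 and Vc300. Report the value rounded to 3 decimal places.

0.385

Mismatches occur at site 4 (A→T), site 8 (C→T), site 9 (C→A), site 11 (A→G), site 13 (T→G), site 18 (T→A), site 19 (A→G), site 20 (C→A), site 22 (T→G), site 25 (A→G).
There are 10 differences over 26 sites, so p = 10/26 = 0.385.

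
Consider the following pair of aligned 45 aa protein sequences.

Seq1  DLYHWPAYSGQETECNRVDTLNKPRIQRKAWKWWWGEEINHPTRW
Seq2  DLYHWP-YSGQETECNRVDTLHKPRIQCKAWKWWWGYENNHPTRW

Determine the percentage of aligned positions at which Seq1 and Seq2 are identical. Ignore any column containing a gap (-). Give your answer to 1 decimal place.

Excluding the 1 gap column leaves 44 comparable sites.
The sequences differ at positions 22 (N/H), 28 (R/C), 37 (E/Y), 39 (I/N).
40 of the 44 comparable sites match, so the percent identity is 40/44 × 100 = 90.9%.

90.9%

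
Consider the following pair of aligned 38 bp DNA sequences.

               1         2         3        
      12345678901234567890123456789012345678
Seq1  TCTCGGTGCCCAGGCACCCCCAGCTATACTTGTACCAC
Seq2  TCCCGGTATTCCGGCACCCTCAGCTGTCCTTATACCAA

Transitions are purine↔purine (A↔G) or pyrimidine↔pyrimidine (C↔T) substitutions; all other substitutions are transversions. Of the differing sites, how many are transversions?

The sequences differ at positions 3 (T/C, transition), 8 (G/A, transition), 9 (C/T, transition), 10 (C/T, transition), 12 (A/C, transversion), 20 (C/T, transition), 26 (A/G, transition), 28 (A/C, transversion), 32 (G/A, transition), 38 (C/A, transversion).
Of the 10 differences, 7 transitions and 3 transversions, so the answer is 3.

3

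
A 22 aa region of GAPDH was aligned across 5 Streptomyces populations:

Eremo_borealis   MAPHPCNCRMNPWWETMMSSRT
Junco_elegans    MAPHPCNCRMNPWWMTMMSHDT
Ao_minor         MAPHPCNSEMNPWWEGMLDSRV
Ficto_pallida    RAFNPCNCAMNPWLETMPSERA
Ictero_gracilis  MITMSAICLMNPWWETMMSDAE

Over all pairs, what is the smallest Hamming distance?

Pairwise Hamming distances:
  Eremo_borealis vs Junco_elegans: 3
  Eremo_borealis vs Ao_minor: 6
  Eremo_borealis vs Ficto_pallida: 8
  Eremo_borealis vs Ictero_gracilis: 10
  Junco_elegans vs Ao_minor: 9
  Junco_elegans vs Ficto_pallida: 10
  Junco_elegans vs Ictero_gracilis: 11
  Ao_minor vs Ficto_pallida: 11
  Ao_minor vs Ictero_gracilis: 14
  Ficto_pallida vs Ictero_gracilis: 13
The smallest is 3, between Eremo_borealis and Junco_elegans.

3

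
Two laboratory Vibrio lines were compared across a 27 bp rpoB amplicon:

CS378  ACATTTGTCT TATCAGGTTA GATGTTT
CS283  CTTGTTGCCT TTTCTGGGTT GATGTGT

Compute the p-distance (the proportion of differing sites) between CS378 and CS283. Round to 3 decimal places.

0.370

Mismatches occur at site 1 (A/C), site 2 (C/T), site 3 (A/T), site 4 (T/G), site 8 (T/C), site 12 (A/T), site 15 (A/T), site 18 (T/G), site 20 (A/T), site 26 (T/G).
There are 10 differences over 27 sites, so p = 10/27 = 0.370.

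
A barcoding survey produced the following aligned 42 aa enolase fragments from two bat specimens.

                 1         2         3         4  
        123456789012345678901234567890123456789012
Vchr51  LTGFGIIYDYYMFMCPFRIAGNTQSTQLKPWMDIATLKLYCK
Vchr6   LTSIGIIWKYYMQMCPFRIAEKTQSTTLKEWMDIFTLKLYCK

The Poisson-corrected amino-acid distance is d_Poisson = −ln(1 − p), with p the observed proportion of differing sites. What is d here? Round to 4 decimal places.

Mismatches occur at site 3 (G→S), site 4 (F→I), site 8 (Y→W), site 9 (D→K), site 13 (F→Q), site 21 (G→E), site 22 (N→K), site 27 (Q→T), site 30 (P→E), site 35 (A→F).
p = 10/42 = 0.238095.
d = −ln(1 − 0.238095) = −ln(0.761905) = 0.2719.

0.2719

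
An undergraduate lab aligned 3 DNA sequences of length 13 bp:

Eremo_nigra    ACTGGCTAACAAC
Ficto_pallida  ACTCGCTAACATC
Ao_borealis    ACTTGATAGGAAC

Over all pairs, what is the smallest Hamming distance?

Pairwise Hamming distances:
  Eremo_nigra vs Ficto_pallida: 2
  Eremo_nigra vs Ao_borealis: 4
  Ficto_pallida vs Ao_borealis: 5
The smallest is 2, between Eremo_nigra and Ficto_pallida.

2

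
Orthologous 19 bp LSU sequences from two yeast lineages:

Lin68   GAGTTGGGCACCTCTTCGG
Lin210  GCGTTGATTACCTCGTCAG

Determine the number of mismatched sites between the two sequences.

Differing sites — 2:A/C; 7:G/A; 8:G/T; 9:C/T; 15:T/G; 18:G/A.
That gives 6 mismatches out of 19 aligned sites, so the Hamming distance is 6.

6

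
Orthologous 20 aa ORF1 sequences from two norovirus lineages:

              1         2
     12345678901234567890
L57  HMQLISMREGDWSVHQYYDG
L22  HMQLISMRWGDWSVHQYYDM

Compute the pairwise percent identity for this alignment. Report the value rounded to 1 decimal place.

90.0%

Mismatches occur at site 9 (E→W), site 20 (G→M).
18 of the 20 sites match, so the percent identity is 18/20 × 100 = 90.0%.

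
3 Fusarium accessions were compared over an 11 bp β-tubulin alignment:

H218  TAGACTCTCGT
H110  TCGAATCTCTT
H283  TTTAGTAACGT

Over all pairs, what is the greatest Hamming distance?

6

Pairwise Hamming distances:
  H218 vs H110: 3
  H218 vs H283: 5
  H110 vs H283: 6
The largest is 6, between H110 and H283.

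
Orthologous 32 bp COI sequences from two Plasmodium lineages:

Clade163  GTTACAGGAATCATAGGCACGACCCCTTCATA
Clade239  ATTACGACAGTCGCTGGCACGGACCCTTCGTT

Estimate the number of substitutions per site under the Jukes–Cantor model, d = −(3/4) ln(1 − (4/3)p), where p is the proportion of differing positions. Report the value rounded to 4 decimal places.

0.5199

Mismatches occur at site 1 (G→A), site 6 (A→G), site 7 (G→A), site 8 (G→C), site 10 (A→G), site 13 (A→G), site 14 (T→C), site 15 (A→T), site 22 (A→G), site 23 (C→A), site 30 (A→G), site 32 (A→T).
p = 12/32 = 0.375000.
d = −0.75 · ln(1 − (4/3)·0.375000) = −0.75 · ln(0.500000) = −0.75 · (-0.693147) = 0.5199.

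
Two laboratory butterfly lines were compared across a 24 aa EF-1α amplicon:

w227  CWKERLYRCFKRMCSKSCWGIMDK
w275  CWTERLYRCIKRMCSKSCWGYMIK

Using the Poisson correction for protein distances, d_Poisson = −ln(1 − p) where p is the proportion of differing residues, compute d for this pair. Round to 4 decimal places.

0.1823

Mismatches occur at site 3 (K→T), site 10 (F→I), site 21 (I→Y), site 23 (D→I).
p = 4/24 = 0.166667.
d = −ln(1 − 0.166667) = −ln(0.833333) = 0.1823.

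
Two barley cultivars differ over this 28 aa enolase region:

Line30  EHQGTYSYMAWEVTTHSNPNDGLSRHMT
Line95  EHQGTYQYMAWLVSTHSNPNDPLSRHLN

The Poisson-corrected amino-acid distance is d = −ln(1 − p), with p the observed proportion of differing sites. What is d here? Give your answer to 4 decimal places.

Mismatches occur at site 7 (S→Q), site 12 (E→L), site 14 (T→S), site 22 (G→P), site 27 (M→L), site 28 (T→N).
p = 6/28 = 0.214286.
d = −ln(1 − 0.214286) = −ln(0.785714) = 0.2412.

0.2412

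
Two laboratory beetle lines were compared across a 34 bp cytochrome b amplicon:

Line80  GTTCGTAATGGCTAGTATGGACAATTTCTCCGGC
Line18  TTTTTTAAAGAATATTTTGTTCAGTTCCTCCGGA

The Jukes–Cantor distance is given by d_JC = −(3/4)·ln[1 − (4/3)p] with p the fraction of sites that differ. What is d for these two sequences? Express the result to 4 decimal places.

Differing sites — 1:G/T; 4:C/T; 5:G/T; 9:T/A; 11:G/A; 12:C/A; 15:G/T; 17:A/T; 20:G/T; 21:A/T; 24:A/G; 27:T/C; 34:C/A.
p = 13/34 = 0.382353.
d = −0.75 · ln(1 − (4/3)·0.382353) = −0.75 · ln(0.490196) = −0.75 · (-0.712950) = 0.5347.

0.5347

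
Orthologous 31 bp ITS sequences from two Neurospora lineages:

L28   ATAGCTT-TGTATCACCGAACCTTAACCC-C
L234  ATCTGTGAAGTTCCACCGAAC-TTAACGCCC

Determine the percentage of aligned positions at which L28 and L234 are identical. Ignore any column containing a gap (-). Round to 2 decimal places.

Excluding the 3 gap columns leaves 28 comparable sites.
Differing sites — 3:A/C; 4:G/T; 5:C/G; 7:T/G; 9:T/A; 12:A/T; 13:T/C; 28:C/G.
20 of the 28 comparable sites match, so the percent identity is 20/28 × 100 = 71.43%.

71.43%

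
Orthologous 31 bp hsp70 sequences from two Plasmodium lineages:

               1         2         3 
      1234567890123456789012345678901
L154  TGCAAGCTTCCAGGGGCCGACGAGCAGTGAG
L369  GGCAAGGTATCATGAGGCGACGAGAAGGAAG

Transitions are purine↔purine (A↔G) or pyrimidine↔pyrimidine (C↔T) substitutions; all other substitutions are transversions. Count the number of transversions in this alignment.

Differing sites — 1:T/G (Tv); 7:C/G (Tv); 9:T/A (Tv); 10:C/T (Ti); 13:G/T (Tv); 15:G/A (Ti); 17:C/G (Tv); 25:C/A (Tv); 28:T/G (Tv); 29:G/A (Ti).
Of the 10 differences, 3 transitions and 7 transversions, so the answer is 7.

7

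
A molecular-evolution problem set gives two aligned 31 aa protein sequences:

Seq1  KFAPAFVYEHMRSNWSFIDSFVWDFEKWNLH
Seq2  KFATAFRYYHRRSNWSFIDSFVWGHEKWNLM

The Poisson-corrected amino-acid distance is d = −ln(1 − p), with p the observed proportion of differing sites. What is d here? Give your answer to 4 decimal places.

0.2559

The sequences differ at positions 4 (P/T), 7 (V/R), 9 (E/Y), 11 (M/R), 24 (D/G), 25 (F/H), 31 (H/M).
p = 7/31 = 0.225806.
d = −ln(1 − 0.225806) = −ln(0.774194) = 0.2559.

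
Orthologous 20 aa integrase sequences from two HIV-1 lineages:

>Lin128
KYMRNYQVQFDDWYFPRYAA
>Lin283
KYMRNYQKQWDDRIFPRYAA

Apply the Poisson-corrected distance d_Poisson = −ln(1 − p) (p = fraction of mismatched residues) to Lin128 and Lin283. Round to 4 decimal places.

The sequences differ at positions 8 (V/K), 10 (F/W), 13 (W/R), 14 (Y/I).
p = 4/20 = 0.200000.
d = −ln(1 − 0.200000) = −ln(0.800000) = 0.2231.

0.2231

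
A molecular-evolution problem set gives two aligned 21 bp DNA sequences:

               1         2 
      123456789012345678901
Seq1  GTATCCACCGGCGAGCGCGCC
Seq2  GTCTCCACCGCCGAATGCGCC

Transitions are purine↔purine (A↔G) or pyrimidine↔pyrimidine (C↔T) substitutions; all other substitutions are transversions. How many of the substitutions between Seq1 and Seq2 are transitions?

The sequences differ at positions 3 (A/C, transversion), 11 (G/C, transversion), 15 (G/A, transition), 16 (C/T, transition).
Of the 4 differences, 2 transitions and 2 transversions, so the answer is 2.

2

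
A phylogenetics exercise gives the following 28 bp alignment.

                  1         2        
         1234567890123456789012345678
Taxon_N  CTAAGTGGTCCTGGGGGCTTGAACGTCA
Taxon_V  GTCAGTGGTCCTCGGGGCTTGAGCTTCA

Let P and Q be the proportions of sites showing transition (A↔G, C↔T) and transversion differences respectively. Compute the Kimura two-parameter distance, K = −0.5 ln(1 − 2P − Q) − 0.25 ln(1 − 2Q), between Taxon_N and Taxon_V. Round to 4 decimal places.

The sequences differ at positions 1 (C/G, transversion), 3 (A/C, transversion), 13 (G/C, transversion), 23 (A/G, transition), 25 (G/T, transversion).
Of the 5 differences, 1 transition and 4 transversions over 28 sites: P = 1/28 = 0.035714, Q = 4/28 = 0.142857.
d = −0.5·ln(0.785715) − 0.25·ln(0.714286) = −0.5·(-0.241161) − 0.25·(-0.336472) = 0.2047.

0.2047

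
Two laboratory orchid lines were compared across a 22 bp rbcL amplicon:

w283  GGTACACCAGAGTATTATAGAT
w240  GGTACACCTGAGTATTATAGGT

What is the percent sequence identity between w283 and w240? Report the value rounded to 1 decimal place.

90.9%

Mismatches occur at site 9 (A→T), site 21 (A→G).
20 of the 22 sites match, so the percent identity is 20/22 × 100 = 90.9%.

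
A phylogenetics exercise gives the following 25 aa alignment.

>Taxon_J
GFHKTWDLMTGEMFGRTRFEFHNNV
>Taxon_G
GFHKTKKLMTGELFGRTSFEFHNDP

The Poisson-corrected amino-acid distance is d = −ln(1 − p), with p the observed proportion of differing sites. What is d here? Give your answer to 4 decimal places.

The sequences differ at positions 6 (W/K), 7 (D/K), 13 (M/L), 18 (R/S), 24 (N/D), 25 (V/P).
p = 6/25 = 0.240000.
d = −ln(1 − 0.240000) = −ln(0.760000) = 0.2744.

0.2744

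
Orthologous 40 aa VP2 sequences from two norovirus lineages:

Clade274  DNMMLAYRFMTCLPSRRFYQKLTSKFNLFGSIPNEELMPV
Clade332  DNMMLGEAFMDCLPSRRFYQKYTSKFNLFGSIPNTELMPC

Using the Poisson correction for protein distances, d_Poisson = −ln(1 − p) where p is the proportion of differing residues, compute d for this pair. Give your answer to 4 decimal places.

0.1924

Mismatches occur at site 6 (A↔G), site 7 (Y↔E), site 8 (R↔A), site 11 (T↔D), site 22 (L↔Y), site 35 (E↔T), site 40 (V↔C).
p = 7/40 = 0.175000.
d = −ln(1 − 0.175000) = −ln(0.825000) = 0.1924.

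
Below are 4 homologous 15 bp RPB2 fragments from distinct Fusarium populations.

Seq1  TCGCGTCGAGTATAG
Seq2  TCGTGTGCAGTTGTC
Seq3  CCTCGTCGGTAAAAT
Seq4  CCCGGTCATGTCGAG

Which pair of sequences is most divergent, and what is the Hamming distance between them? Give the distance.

12

Pairwise Hamming distances:
  Seq1 vs Seq2: 7
  Seq1 vs Seq3: 7
  Seq1 vs Seq4: 7
  Seq2 vs Seq3: 12
  Seq2 vs Seq4: 9
  Seq3 vs Seq4: 9
The largest is 12, between Seq2 and Seq3.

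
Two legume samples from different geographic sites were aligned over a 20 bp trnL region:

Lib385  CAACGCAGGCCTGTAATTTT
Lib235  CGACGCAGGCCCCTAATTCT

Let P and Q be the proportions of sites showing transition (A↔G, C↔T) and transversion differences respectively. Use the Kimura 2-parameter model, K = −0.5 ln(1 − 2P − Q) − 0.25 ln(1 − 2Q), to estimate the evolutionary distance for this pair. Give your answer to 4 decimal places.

0.2417

Mismatches occur at site 2 (A/G, transition), site 12 (T/C, transition), site 13 (G/C, transversion), site 19 (T/C, transition).
Of the 4 differences, 3 transitions and 1 transversion over 20 sites: P = 3/20 = 0.150000, Q = 1/20 = 0.050000.
d = −0.5·ln(0.650000) − 0.25·ln(0.900000) = −0.5·(-0.430783) − 0.25·(-0.105361) = 0.2417.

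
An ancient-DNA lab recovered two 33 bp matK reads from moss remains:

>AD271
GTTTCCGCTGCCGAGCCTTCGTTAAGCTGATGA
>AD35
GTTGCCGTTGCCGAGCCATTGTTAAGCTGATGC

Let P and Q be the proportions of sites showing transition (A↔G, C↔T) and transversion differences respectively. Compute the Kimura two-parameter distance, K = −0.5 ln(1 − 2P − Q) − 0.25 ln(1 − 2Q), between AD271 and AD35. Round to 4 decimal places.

The sequences differ at positions 4 (T/G, transversion), 8 (C/T, transition), 18 (T/A, transversion), 20 (C/T, transition), 33 (A/C, transversion).
Of the 5 differences, 2 transitions and 3 transversions over 33 sites: P = 2/33 = 0.060606, Q = 3/33 = 0.090909.
d = −0.5·ln(0.787879) − 0.25·ln(0.818182) = −0.5·(-0.238411) − 0.25·(-0.200670) = 0.1694.

0.1694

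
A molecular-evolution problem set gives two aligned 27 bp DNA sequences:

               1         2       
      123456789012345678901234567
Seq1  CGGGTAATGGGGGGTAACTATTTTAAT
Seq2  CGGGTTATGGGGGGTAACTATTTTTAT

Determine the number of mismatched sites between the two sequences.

2

Differing sites — 6:A/T; 25:A/T.
That gives 2 mismatches out of 27 aligned sites, so the Hamming distance is 2.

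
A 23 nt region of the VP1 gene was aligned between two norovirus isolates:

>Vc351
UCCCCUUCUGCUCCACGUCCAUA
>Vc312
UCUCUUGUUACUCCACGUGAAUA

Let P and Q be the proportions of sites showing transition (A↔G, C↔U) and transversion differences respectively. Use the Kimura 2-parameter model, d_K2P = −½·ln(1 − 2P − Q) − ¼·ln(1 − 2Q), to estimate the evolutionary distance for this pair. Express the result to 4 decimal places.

Differing sites — 3:C/U (Ti); 5:C/U (Ti); 7:U/G (Tv); 8:C/U (Ti); 10:G/A (Ti); 19:C/G (Tv); 20:C/A (Tv).
Of the 7 differences, 4 transitions and 3 transversions over 23 sites: P = 4/23 = 0.173913, Q = 3/23 = 0.130435.
d = −0.5·ln(0.521739) − 0.25·ln(0.739130) = −0.5·(-0.650588) − 0.25·(-0.302281) = 0.4009.

0.4009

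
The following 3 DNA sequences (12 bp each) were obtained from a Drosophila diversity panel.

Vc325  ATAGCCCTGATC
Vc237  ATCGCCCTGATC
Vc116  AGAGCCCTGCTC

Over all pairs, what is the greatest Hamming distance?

Pairwise Hamming distances:
  Vc325 vs Vc237: 1
  Vc325 vs Vc116: 2
  Vc237 vs Vc116: 3
The largest is 3, between Vc237 and Vc116.

3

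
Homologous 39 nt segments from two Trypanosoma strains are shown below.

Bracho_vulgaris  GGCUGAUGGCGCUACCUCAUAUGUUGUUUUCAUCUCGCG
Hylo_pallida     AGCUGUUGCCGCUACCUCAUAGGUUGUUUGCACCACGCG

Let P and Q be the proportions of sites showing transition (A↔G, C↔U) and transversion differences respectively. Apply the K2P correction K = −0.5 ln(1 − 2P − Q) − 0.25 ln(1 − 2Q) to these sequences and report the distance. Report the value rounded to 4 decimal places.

0.2052

The sequences differ at positions 1 (G/A, transition), 6 (A/U, transversion), 9 (G/C, transversion), 22 (U/G, transversion), 30 (U/G, transversion), 33 (U/C, transition), 35 (U/A, transversion).
Of the 7 differences, 2 transitions and 5 transversions over 39 sites: P = 2/39 = 0.051282, Q = 5/39 = 0.128205.
d = −0.5·ln(0.769231) − 0.25·ln(0.743590) = −0.5·(-0.262364) − 0.25·(-0.296265) = 0.2052.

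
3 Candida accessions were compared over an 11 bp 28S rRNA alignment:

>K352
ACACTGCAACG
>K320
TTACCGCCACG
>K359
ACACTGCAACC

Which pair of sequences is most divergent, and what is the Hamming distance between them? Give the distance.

Pairwise Hamming distances:
  K352 vs K320: 4
  K352 vs K359: 1
  K320 vs K359: 5
The largest is 5, between K320 and K359.

5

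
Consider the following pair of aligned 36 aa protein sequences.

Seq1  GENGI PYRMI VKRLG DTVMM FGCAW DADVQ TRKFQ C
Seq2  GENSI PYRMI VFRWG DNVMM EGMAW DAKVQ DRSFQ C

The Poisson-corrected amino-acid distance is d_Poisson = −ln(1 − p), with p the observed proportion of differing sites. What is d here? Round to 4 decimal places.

0.2877

Differing sites — 4:G/S; 12:K/F; 14:L/W; 17:T/N; 21:F/E; 23:C/M; 28:D/K; 31:T/D; 33:K/S.
p = 9/36 = 0.250000.
d = −ln(1 − 0.250000) = −ln(0.750000) = 0.2877.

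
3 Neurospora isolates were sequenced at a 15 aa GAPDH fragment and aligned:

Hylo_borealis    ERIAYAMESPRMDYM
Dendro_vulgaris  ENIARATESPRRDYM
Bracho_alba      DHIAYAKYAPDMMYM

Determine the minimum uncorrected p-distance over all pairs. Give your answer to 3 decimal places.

0.267

Pairwise Hamming distances:
  Hylo_borealis vs Dendro_vulgaris: 4
  Hylo_borealis vs Bracho_alba: 7
  Dendro_vulgaris vs Bracho_alba: 9
The smallest is 4 mismatches, between Hylo_borealis and Dendro_vulgaris; p = 4/15 = 0.267.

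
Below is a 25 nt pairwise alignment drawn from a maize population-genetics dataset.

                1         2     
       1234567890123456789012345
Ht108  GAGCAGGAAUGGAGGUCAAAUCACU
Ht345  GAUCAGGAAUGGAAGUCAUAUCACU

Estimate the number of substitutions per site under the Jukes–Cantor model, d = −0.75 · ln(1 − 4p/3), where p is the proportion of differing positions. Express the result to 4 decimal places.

0.1308

Mismatches occur at site 3 (G→U), site 14 (G→A), site 19 (A→U).
p = 3/25 = 0.120000.
d = −0.75 · ln(1 − (4/3)·0.120000) = −0.75 · ln(0.840000) = −0.75 · (-0.174353) = 0.1308.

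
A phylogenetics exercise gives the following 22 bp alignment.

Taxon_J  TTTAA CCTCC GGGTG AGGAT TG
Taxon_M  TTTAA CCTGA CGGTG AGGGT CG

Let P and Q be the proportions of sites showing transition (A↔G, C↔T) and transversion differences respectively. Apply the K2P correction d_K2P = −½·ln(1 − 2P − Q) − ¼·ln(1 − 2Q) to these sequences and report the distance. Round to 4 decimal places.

0.2711

The sequences differ at positions 9 (C/G, transversion), 10 (C/A, transversion), 11 (G/C, transversion), 19 (A/G, transition), 21 (T/C, transition).
Of the 5 differences, 2 transitions and 3 transversions over 22 sites: P = 2/22 = 0.090909, Q = 3/22 = 0.136364.
d = −0.5·ln(0.681818) − 0.25·ln(0.727272) = −0.5·(-0.382993) − 0.25·(-0.318455) = 0.2711.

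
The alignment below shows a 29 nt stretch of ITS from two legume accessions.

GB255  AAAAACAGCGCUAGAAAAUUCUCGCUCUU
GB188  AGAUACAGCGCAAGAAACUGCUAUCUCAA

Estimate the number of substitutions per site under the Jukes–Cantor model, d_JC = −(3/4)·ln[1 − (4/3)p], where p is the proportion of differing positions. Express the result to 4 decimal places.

Differing sites — 2:A/G; 4:A/U; 12:U/A; 18:A/C; 20:U/G; 23:C/A; 24:G/U; 28:U/A; 29:U/A.
p = 9/29 = 0.310345.
d = −0.75 · ln(1 − (4/3)·0.310345) = −0.75 · ln(0.586207) = −0.75 · (-0.534082) = 0.4006.

0.4006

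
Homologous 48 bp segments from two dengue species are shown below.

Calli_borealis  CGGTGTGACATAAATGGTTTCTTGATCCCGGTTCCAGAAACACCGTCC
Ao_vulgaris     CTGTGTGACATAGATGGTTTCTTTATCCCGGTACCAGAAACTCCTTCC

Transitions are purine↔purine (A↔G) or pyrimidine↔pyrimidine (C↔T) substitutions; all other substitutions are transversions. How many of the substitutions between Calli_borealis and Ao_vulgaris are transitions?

1

Differing sites — 2:G/T (Tv); 13:A/G (Ti); 24:G/T (Tv); 33:T/A (Tv); 42:A/T (Tv); 45:G/T (Tv).
Of the 6 differences, 1 transition and 5 transversions, so the answer is 1.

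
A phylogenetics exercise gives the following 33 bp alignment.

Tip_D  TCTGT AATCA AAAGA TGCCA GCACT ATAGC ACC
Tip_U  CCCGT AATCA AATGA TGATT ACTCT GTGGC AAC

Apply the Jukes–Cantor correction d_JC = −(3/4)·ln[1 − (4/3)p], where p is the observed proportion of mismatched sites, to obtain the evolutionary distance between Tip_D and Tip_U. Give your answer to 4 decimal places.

0.4408

Mismatches occur at site 1 (T/C), site 3 (T/C), site 13 (A/T), site 18 (C/A), site 19 (C/T), site 20 (A/T), site 21 (G/A), site 23 (A/T), site 26 (A/G), site 28 (A/G), site 32 (C/A).
p = 11/33 = 0.333333.
d = −0.75 · ln(1 − (4/3)·0.333333) = −0.75 · ln(0.555556) = −0.75 · (-0.587786) = 0.4408.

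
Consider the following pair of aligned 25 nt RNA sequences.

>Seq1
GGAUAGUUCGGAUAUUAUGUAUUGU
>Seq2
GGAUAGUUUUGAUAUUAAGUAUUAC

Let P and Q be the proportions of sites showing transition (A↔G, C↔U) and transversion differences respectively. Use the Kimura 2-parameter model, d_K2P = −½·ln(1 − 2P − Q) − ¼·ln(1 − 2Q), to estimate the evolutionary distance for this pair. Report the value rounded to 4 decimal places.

Differing sites — 9:C/U (Ti); 10:G/U (Tv); 18:U/A (Tv); 24:G/A (Ti); 25:U/C (Ti).
Of the 5 differences, 3 transitions and 2 transversions over 25 sites: P = 3/25 = 0.120000, Q = 2/25 = 0.080000.
d = −0.5·ln(0.680000) − 0.25·ln(0.840000) = −0.5·(-0.385662) − 0.25·(-0.174353) = 0.2364.

0.2364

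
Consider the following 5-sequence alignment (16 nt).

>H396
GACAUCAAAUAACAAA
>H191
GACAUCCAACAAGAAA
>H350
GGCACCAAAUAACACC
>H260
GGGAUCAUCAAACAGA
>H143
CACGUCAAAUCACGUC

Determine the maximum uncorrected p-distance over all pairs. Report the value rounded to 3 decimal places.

Pairwise Hamming distances:
  H396 vs H191: 3
  H396 vs H350: 4
  H396 vs H260: 6
  H396 vs H143: 6
  H191 vs H350: 7
  H191 vs H260: 8
  H191 vs H143: 9
  H350 vs H260: 7
  H350 vs H143: 7
  H260 vs H143: 11
The largest is 11 mismatches, between H260 and H143; p = 11/16 = 0.688.

0.688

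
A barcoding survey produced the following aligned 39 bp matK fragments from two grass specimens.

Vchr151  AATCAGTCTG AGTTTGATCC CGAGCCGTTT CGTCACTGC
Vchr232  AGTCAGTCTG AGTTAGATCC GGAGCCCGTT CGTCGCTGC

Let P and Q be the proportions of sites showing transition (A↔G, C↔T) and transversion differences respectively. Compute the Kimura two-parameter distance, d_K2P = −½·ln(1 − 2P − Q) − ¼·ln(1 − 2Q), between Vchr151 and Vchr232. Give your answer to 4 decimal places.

0.1722

Mismatches occur at site 2 (A→G, transition), site 15 (T→A, transversion), site 21 (C→G, transversion), site 27 (G→C, transversion), site 28 (T→G, transversion), site 35 (A→G, transition).
Of the 6 differences, 2 transitions and 4 transversions over 39 sites: P = 2/39 = 0.051282, Q = 4/39 = 0.102564.
d = −0.5·ln(0.794872) − 0.25·ln(0.794872) = −0.5·(-0.229574) − 0.25·(-0.229574) = 0.1722.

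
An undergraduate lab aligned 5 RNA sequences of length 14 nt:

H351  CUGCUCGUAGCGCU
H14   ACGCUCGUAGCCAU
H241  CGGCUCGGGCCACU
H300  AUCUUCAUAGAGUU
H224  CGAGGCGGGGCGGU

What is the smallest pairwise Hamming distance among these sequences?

Pairwise Hamming distances:
  H351 vs H14: 4
  H351 vs H241: 5
  H351 vs H300: 6
  H351 vs H224: 7
  H14 vs H241: 7
  H14 vs H300: 7
  H14 vs H224: 9
  H241 vs H300: 11
  H241 vs H224: 6
  H300 vs H224: 10
The smallest is 4, between H351 and H14.

4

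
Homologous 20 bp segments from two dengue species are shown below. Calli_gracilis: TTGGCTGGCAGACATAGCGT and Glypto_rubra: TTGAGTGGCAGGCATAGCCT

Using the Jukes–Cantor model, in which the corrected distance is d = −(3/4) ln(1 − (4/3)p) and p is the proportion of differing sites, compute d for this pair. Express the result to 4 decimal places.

The sequences differ at positions 4 (G/A), 5 (C/G), 12 (A/G), 19 (G/C).
p = 4/20 = 0.200000.
d = −0.75 · ln(1 − (4/3)·0.200000) = −0.75 · ln(0.733333) = −0.75 · (-0.310155) = 0.2326.

0.2326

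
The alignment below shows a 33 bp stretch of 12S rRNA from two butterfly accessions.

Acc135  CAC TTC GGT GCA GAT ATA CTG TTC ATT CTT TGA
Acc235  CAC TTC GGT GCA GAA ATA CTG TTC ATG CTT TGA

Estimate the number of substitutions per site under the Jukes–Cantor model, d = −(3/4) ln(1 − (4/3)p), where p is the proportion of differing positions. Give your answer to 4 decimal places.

Mismatches occur at site 15 (T/A), site 27 (T/G).
p = 2/33 = 0.060606.
d = −0.75 · ln(1 − (4/3)·0.060606) = −0.75 · ln(0.919192) = −0.75 · (-0.084260) = 0.0632.

0.0632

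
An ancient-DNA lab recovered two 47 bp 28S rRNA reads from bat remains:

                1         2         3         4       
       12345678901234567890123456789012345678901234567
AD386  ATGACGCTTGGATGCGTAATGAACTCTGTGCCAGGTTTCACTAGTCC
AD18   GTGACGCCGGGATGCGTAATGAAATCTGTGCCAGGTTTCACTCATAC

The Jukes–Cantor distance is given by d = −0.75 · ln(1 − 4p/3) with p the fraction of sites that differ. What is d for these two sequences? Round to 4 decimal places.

Differing sites — 1:A/G; 8:T/C; 9:T/G; 24:C/A; 43:A/C; 44:G/A; 46:C/A.
p = 7/47 = 0.148936.
d = −0.75 · ln(1 − (4/3)·0.148936) = −0.75 · ln(0.801419) = −0.75 · (-0.221371) = 0.1660.

0.1660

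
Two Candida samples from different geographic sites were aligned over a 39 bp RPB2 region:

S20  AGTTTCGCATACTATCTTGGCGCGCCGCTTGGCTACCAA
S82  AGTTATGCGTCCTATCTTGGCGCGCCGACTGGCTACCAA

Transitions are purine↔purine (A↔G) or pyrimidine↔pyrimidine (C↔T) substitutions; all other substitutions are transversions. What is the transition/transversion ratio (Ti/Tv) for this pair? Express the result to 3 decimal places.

The sequences differ at positions 5 (T/A, transversion), 6 (C/T, transition), 9 (A/G, transition), 11 (A/C, transversion), 28 (C/A, transversion), 29 (T/C, transition).
Of the 6 differences, 3 transitions and 3 transversions, so Ti/Tv = 3/3 = 1.000.

1.000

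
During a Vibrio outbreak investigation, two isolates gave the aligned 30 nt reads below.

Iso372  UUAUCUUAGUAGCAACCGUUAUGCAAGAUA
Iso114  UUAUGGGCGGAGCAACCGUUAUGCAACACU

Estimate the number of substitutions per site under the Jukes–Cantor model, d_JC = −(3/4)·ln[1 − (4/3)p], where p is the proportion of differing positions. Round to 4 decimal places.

Differing sites — 5:C/G; 6:U/G; 7:U/G; 8:A/C; 10:U/G; 27:G/C; 29:U/C; 30:A/U.
p = 8/30 = 0.266667.
d = −0.75 · ln(1 − (4/3)·0.266667) = −0.75 · ln(0.644444) = −0.75 · (-0.439367) = 0.3295.

0.3295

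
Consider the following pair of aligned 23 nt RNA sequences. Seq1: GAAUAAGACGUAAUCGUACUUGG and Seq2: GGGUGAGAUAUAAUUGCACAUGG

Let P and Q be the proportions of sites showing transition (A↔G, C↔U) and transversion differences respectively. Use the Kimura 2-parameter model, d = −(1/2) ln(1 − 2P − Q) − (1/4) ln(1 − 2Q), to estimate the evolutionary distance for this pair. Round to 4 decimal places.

Mismatches occur at site 2 (A/G, transition), site 3 (A/G, transition), site 5 (A/G, transition), site 9 (C/U, transition), site 10 (G/A, transition), site 15 (C/U, transition), site 17 (U/C, transition), site 20 (U/A, transversion).
Of the 8 differences, 7 transitions and 1 transversion over 23 sites: P = 7/23 = 0.304348, Q = 1/23 = 0.043478.
d = −0.5·ln(0.347826) − 0.25·ln(0.913044) = −0.5·(-1.056053) − 0.25·(-0.090971) = 0.5508.

0.5508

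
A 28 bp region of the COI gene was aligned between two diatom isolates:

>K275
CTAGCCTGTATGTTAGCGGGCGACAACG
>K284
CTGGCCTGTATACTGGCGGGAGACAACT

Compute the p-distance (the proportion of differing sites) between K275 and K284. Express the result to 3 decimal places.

Mismatches occur at site 3 (A/G), site 12 (G/A), site 13 (T/C), site 15 (A/G), site 21 (C/A), site 28 (G/T).
There are 6 differences over 28 sites, so p = 6/28 = 0.214.

0.214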